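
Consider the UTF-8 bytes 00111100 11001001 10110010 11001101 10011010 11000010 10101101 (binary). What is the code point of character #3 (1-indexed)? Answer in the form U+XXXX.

Offset 0: leading byte 0x3C = 00111100 → 1-byte char #1 = 3C.
Offset 1: leading byte 0xC9 = 11001001 → 2-byte char #2 = C9 B2.
Offset 3: leading byte 0xCD = 11001101 → 2-byte char #3 = CD 9A.
Leading byte 0xCD = 11001101 matches 110xxxxx → 2-byte sequence.
Byte 1: 0xCD = 11001101, payload 01101 (5 bits).
Byte 2: 0x9A = 10011010 (10xxxxxx ✓), payload 011010.
Concatenate: 01101011010 = 0x35A (11 bits → U+035A).

U+035A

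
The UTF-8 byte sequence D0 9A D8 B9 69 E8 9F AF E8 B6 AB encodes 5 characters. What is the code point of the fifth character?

U+8DAB

Offset 0: leading byte 0xD0 = 11010000 → 2-byte char #1 = D0 9A.
Offset 2: leading byte 0xD8 = 11011000 → 2-byte char #2 = D8 B9.
Offset 4: leading byte 0x69 = 01101001 → 1-byte char #3 = 69.
Offset 5: leading byte 0xE8 = 11101000 → 3-byte char #4 = E8 9F AF.
Offset 8: leading byte 0xE8 = 11101000 → 3-byte char #5 = E8 B6 AB.
Leading byte 0xE8 = 11101000 matches 1110xxxx → 3-byte sequence.
Byte 1: 0xE8 = 11101000, payload 1000 (4 bits).
Byte 2: 0xB6 = 10110110 (10xxxxxx ✓), payload 110110.
Byte 3: 0xAB = 10101011 (10xxxxxx ✓), payload 101011.
Concatenate: 1000110110101011 = 0x8DAB (16 bits → U+8DAB).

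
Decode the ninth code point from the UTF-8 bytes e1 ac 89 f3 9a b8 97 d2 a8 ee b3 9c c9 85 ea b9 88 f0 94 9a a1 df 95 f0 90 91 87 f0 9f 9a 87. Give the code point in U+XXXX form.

U+10447

Offset 0: leading byte 0xE1 = 11100001 → 3-byte char #1 = E1 AC 89.
Offset 3: leading byte 0xF3 = 11110011 → 4-byte char #2 = F3 9A B8 97.
Offset 7: leading byte 0xD2 = 11010010 → 2-byte char #3 = D2 A8.
Offset 9: leading byte 0xEE = 11101110 → 3-byte char #4 = EE B3 9C.
Offset 12: leading byte 0xC9 = 11001001 → 2-byte char #5 = C9 85.
Offset 14: leading byte 0xEA = 11101010 → 3-byte char #6 = EA B9 88.
Offset 17: leading byte 0xF0 = 11110000 → 4-byte char #7 = F0 94 9A A1.
Offset 21: leading byte 0xDF = 11011111 → 2-byte char #8 = DF 95.
Offset 23: leading byte 0xF0 = 11110000 → 4-byte char #9 = F0 90 91 87.
Leading byte 0xF0 = 11110000 matches 11110xxx → 4-byte sequence.
Byte 1: 0xF0 = 11110000, payload 000 (3 bits).
Byte 2: 0x90 = 10010000 (10xxxxxx ✓), payload 010000.
Byte 3: 0x91 = 10010001 (10xxxxxx ✓), payload 010001.
Byte 4: 0x87 = 10000111 (10xxxxxx ✓), payload 000111.
Concatenate: 000010000010001000111 = 0x10447 (21 bits → U+10447).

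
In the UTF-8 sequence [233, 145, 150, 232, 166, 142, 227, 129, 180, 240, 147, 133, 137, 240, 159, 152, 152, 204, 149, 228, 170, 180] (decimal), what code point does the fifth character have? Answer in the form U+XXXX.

Offset 0: leading byte 0xE9 = 11101001 → 3-byte char #1 = E9 91 96.
Offset 3: leading byte 0xE8 = 11101000 → 3-byte char #2 = E8 A6 8E.
Offset 6: leading byte 0xE3 = 11100011 → 3-byte char #3 = E3 81 B4.
Offset 9: leading byte 0xF0 = 11110000 → 4-byte char #4 = F0 93 85 89.
Offset 13: leading byte 0xF0 = 11110000 → 4-byte char #5 = F0 9F 98 98.
Leading byte 0xF0 = 11110000 matches 11110xxx → 4-byte sequence.
Byte 1: 0xF0 = 11110000, payload 000 (3 bits).
Byte 2: 0x9F = 10011111 (10xxxxxx ✓), payload 011111.
Byte 3: 0x98 = 10011000 (10xxxxxx ✓), payload 011000.
Byte 4: 0x98 = 10011000 (10xxxxxx ✓), payload 011000.
Concatenate: 000011111011000011000 = 0x1F618 (21 bits → U+1F618).

U+1F618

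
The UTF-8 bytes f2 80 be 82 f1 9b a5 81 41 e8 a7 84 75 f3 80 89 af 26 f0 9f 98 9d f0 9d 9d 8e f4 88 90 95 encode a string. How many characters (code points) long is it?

Byte at offset 0: 0xF2 = 11110010 → 4-byte char (#1). Advance 4.
Byte at offset 4: 0xF1 = 11110001 → 4-byte char (#2). Advance 4.
Byte at offset 8: 0x41 = 01000001 → 1-byte char (#3). Advance 1.
Byte at offset 9: 0xE8 = 11101000 → 3-byte char (#4). Advance 3.
Byte at offset 12: 0x75 = 01110101 → 1-byte char (#5). Advance 1.
Byte at offset 13: 0xF3 = 11110011 → 4-byte char (#6). Advance 4.
Byte at offset 17: 0x26 = 00100110 → 1-byte char (#7). Advance 1.
Byte at offset 18: 0xF0 = 11110000 → 4-byte char (#8). Advance 4.
Byte at offset 22: 0xF0 = 11110000 → 4-byte char (#9). Advance 4.
Byte at offset 26: 0xF4 = 11110100 → 4-byte char (#10). Advance 4.
Reached end at offset 30 after 10 code points.

10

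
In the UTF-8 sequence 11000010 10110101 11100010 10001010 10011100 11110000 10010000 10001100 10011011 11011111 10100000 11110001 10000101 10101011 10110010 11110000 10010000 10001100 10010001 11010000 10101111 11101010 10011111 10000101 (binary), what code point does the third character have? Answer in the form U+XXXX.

Offset 0: leading byte 0xC2 = 11000010 → 2-byte char #1 = C2 B5.
Offset 2: leading byte 0xE2 = 11100010 → 3-byte char #2 = E2 8A 9C.
Offset 5: leading byte 0xF0 = 11110000 → 4-byte char #3 = F0 90 8C 9B.
Leading byte 0xF0 = 11110000 matches 11110xxx → 4-byte sequence.
Byte 1: 0xF0 = 11110000, payload 000 (3 bits).
Byte 2: 0x90 = 10010000 (10xxxxxx ✓), payload 010000.
Byte 3: 0x8C = 10001100 (10xxxxxx ✓), payload 001100.
Byte 4: 0x9B = 10011011 (10xxxxxx ✓), payload 011011.
Concatenate: 000010000001100011011 = 0x1031B (21 bits → U+1031B).

U+1031B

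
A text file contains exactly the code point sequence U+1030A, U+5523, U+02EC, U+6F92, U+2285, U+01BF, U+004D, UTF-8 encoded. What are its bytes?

U+1030A: 4-byte form → F0 90 8C 8A.
U+5523: 3-byte form → E5 94 A3.
U+02EC: 2-byte form → CB AC.
U+6F92: 3-byte form → E6 BE 92.
U+2285: 3-byte form → E2 8A 85.
U+01BF: 2-byte form → C6 BF.
U+004D: 1-byte form → 4D.
Concatenated (18 bytes): F0 90 8C 8A E5 94 A3 CB AC E6 BE 92 E2 8A 85 C6 BF 4D.

F0 90 8C 8A E5 94 A3 CB AC E6 BE 92 E2 8A 85 C6 BF 4D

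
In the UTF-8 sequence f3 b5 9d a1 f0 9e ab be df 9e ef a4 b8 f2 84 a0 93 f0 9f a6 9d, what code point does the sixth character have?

Offset 0: leading byte 0xF3 = 11110011 → 4-byte char #1 = F3 B5 9D A1.
Offset 4: leading byte 0xF0 = 11110000 → 4-byte char #2 = F0 9E AB BE.
Offset 8: leading byte 0xDF = 11011111 → 2-byte char #3 = DF 9E.
Offset 10: leading byte 0xEF = 11101111 → 3-byte char #4 = EF A4 B8.
Offset 13: leading byte 0xF2 = 11110010 → 4-byte char #5 = F2 84 A0 93.
Offset 17: leading byte 0xF0 = 11110000 → 4-byte char #6 = F0 9F A6 9D.
Leading byte 0xF0 = 11110000 matches 11110xxx → 4-byte sequence.
Byte 1: 0xF0 = 11110000, payload 000 (3 bits).
Byte 2: 0x9F = 10011111 (10xxxxxx ✓), payload 011111.
Byte 3: 0xA6 = 10100110 (10xxxxxx ✓), payload 100110.
Byte 4: 0x9D = 10011101 (10xxxxxx ✓), payload 011101.
Concatenate: 000011111100110011101 = 0x1F99D (21 bits → U+1F99D).

U+1F99D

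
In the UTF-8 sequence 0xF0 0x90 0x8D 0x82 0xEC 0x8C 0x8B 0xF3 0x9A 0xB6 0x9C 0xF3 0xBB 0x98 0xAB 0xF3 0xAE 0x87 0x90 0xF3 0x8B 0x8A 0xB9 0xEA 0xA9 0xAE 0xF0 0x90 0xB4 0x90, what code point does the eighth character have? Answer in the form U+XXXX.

Offset 0: leading byte 0xF0 = 11110000 → 4-byte char #1 = F0 90 8D 82.
Offset 4: leading byte 0xEC = 11101100 → 3-byte char #2 = EC 8C 8B.
Offset 7: leading byte 0xF3 = 11110011 → 4-byte char #3 = F3 9A B6 9C.
Offset 11: leading byte 0xF3 = 11110011 → 4-byte char #4 = F3 BB 98 AB.
Offset 15: leading byte 0xF3 = 11110011 → 4-byte char #5 = F3 AE 87 90.
Offset 19: leading byte 0xF3 = 11110011 → 4-byte char #6 = F3 8B 8A B9.
Offset 23: leading byte 0xEA = 11101010 → 3-byte char #7 = EA A9 AE.
Offset 26: leading byte 0xF0 = 11110000 → 4-byte char #8 = F0 90 B4 90.
Leading byte 0xF0 = 11110000 matches 11110xxx → 4-byte sequence.
Byte 1: 0xF0 = 11110000, payload 000 (3 bits).
Byte 2: 0x90 = 10010000 (10xxxxxx ✓), payload 010000.
Byte 3: 0xB4 = 10110100 (10xxxxxx ✓), payload 110100.
Byte 4: 0x90 = 10010000 (10xxxxxx ✓), payload 010000.
Concatenate: 000010000110100010000 = 0x10D10 (21 bits → U+10D10).

U+10D10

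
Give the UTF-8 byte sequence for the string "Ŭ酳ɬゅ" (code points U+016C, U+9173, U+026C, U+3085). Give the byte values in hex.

C5 AC E9 85 B3 C9 AC E3 82 85

U+016C: 2-byte form → C5 AC.
U+9173: 3-byte form → E9 85 B3.
U+026C: 2-byte form → C9 AC.
U+3085: 3-byte form → E3 82 85.
Concatenated (10 bytes): C5 AC E9 85 B3 C9 AC E3 82 85.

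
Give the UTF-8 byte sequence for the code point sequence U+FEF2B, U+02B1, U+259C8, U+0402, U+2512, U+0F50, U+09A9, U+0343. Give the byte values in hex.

F3 BE BC AB CA B1 F0 A5 A7 88 D0 82 E2 94 92 E0 BD 90 E0 A6 A9 CD 83

U+FEF2B: 4-byte form → F3 BE BC AB.
U+02B1: 2-byte form → CA B1.
U+259C8: 4-byte form → F0 A5 A7 88.
U+0402: 2-byte form → D0 82.
U+2512: 3-byte form → E2 94 92.
U+0F50: 3-byte form → E0 BD 90.
U+09A9: 3-byte form → E0 A6 A9.
U+0343: 2-byte form → CD 83.
Concatenated (23 bytes): F3 BE BC AB CA B1 F0 A5 A7 88 D0 82 E2 94 92 E0 BD 90 E0 A6 A9 CD 83.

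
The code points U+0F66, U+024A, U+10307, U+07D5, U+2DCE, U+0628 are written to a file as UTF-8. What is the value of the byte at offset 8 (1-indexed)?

0x8C

1-indexed offset 8 is 0-indexed offset 7.
U+0F66 → 3-byte form E0 BD A6 at offsets 0–2.
U+024A → 2-byte form C9 8A at offsets 3–4.
U+10307 → 4-byte form F0 90 8C 87 at offsets 5–8.
Offset 7 falls in char 3's range; it's byte 3 of F0 90 8C 87 = 0x8C.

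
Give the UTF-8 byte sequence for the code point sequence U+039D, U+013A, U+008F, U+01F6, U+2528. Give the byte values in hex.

U+039D: 2-byte form → CE 9D.
U+013A: 2-byte form → C4 BA.
U+008F: 2-byte form → C2 8F.
U+01F6: 2-byte form → C7 B6.
U+2528: 3-byte form → E2 94 A8.
Concatenated (11 bytes): CE 9D C4 BA C2 8F C7 B6 E2 94 A8.

CE 9D C4 BA C2 8F C7 B6 E2 94 A8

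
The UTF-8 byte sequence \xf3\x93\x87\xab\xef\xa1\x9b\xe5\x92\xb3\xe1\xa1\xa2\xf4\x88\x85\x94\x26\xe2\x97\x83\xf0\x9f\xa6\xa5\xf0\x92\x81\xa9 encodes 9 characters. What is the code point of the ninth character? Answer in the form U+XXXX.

U+12069

Offset 0: leading byte 0xF3 = 11110011 → 4-byte char #1 = F3 93 87 AB.
Offset 4: leading byte 0xEF = 11101111 → 3-byte char #2 = EF A1 9B.
Offset 7: leading byte 0xE5 = 11100101 → 3-byte char #3 = E5 92 B3.
Offset 10: leading byte 0xE1 = 11100001 → 3-byte char #4 = E1 A1 A2.
Offset 13: leading byte 0xF4 = 11110100 → 4-byte char #5 = F4 88 85 94.
Offset 17: leading byte 0x26 = 00100110 → 1-byte char #6 = 26.
Offset 18: leading byte 0xE2 = 11100010 → 3-byte char #7 = E2 97 83.
Offset 21: leading byte 0xF0 = 11110000 → 4-byte char #8 = F0 9F A6 A5.
Offset 25: leading byte 0xF0 = 11110000 → 4-byte char #9 = F0 92 81 A9.
Leading byte 0xF0 = 11110000 matches 11110xxx → 4-byte sequence.
Byte 1: 0xF0 = 11110000, payload 000 (3 bits).
Byte 2: 0x92 = 10010010 (10xxxxxx ✓), payload 010010.
Byte 3: 0x81 = 10000001 (10xxxxxx ✓), payload 000001.
Byte 4: 0xA9 = 10101001 (10xxxxxx ✓), payload 101001.
Concatenate: 000010010000001101001 = 0x12069 (21 bits → U+12069).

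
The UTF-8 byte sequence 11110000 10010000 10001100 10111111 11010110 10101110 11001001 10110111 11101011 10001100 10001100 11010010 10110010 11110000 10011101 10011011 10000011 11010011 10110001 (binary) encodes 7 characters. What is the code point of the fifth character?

Offset 0: leading byte 0xF0 = 11110000 → 4-byte char #1 = F0 90 8C BF.
Offset 4: leading byte 0xD6 = 11010110 → 2-byte char #2 = D6 AE.
Offset 6: leading byte 0xC9 = 11001001 → 2-byte char #3 = C9 B7.
Offset 8: leading byte 0xEB = 11101011 → 3-byte char #4 = EB 8C 8C.
Offset 11: leading byte 0xD2 = 11010010 → 2-byte char #5 = D2 B2.
Leading byte 0xD2 = 11010010 matches 110xxxxx → 2-byte sequence.
Byte 1: 0xD2 = 11010010, payload 10010 (5 bits).
Byte 2: 0xB2 = 10110010 (10xxxxxx ✓), payload 110010.
Concatenate: 10010110010 = 0x4B2 (11 bits → U+04B2).

U+04B2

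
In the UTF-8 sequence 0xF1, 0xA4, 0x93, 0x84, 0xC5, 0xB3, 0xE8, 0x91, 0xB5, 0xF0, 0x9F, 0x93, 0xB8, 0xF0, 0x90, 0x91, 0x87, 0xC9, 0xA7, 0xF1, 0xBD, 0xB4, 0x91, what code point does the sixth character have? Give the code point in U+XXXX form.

Offset 0: leading byte 0xF1 = 11110001 → 4-byte char #1 = F1 A4 93 84.
Offset 4: leading byte 0xC5 = 11000101 → 2-byte char #2 = C5 B3.
Offset 6: leading byte 0xE8 = 11101000 → 3-byte char #3 = E8 91 B5.
Offset 9: leading byte 0xF0 = 11110000 → 4-byte char #4 = F0 9F 93 B8.
Offset 13: leading byte 0xF0 = 11110000 → 4-byte char #5 = F0 90 91 87.
Offset 17: leading byte 0xC9 = 11001001 → 2-byte char #6 = C9 A7.
Leading byte 0xC9 = 11001001 matches 110xxxxx → 2-byte sequence.
Byte 1: 0xC9 = 11001001, payload 01001 (5 bits).
Byte 2: 0xA7 = 10100111 (10xxxxxx ✓), payload 100111.
Concatenate: 01001100111 = 0x267 (11 bits → U+0267).

U+0267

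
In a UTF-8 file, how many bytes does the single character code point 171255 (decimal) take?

U+29CF7 = 0x29CF7. UTF-8 uses 1 byte below 0x80, 2 below 0x800, 3 below 0x10000, 4 up to 0x10FFFF. 0x29CF7 is in U+10000–U+10FFFF → 4 bytes.

4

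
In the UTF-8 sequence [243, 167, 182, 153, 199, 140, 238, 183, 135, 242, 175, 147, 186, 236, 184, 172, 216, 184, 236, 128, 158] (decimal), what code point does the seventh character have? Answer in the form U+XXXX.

Offset 0: leading byte 0xF3 = 11110011 → 4-byte char #1 = F3 A7 B6 99.
Offset 4: leading byte 0xC7 = 11000111 → 2-byte char #2 = C7 8C.
Offset 6: leading byte 0xEE = 11101110 → 3-byte char #3 = EE B7 87.
Offset 9: leading byte 0xF2 = 11110010 → 4-byte char #4 = F2 AF 93 BA.
Offset 13: leading byte 0xEC = 11101100 → 3-byte char #5 = EC B8 AC.
Offset 16: leading byte 0xD8 = 11011000 → 2-byte char #6 = D8 B8.
Offset 18: leading byte 0xEC = 11101100 → 3-byte char #7 = EC 80 9E.
Leading byte 0xEC = 11101100 matches 1110xxxx → 3-byte sequence.
Byte 1: 0xEC = 11101100, payload 1100 (4 bits).
Byte 2: 0x80 = 10000000 (10xxxxxx ✓), payload 000000.
Byte 3: 0x9E = 10011110 (10xxxxxx ✓), payload 011110.
Concatenate: 1100000000011110 = 0xC01E (16 bits → U+C01E).

U+C01E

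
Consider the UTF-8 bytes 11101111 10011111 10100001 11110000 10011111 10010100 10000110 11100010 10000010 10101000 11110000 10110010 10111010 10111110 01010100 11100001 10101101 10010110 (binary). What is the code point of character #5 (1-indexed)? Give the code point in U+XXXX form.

U+0054

Offset 0: leading byte 0xEF = 11101111 → 3-byte char #1 = EF 9F A1.
Offset 3: leading byte 0xF0 = 11110000 → 4-byte char #2 = F0 9F 94 86.
Offset 7: leading byte 0xE2 = 11100010 → 3-byte char #3 = E2 82 A8.
Offset 10: leading byte 0xF0 = 11110000 → 4-byte char #4 = F0 B2 BA BE.
Offset 14: leading byte 0x54 = 01010100 → 1-byte char #5 = 54.
Leading byte 0x54 = 01010100 matches 0xxxxxxx → 1-byte sequence.
Byte 1: 0x54 = 01010100, payload 1010100 (7 bits).
Concatenate: 1010100 = 0x54 (7 bits → U+0054).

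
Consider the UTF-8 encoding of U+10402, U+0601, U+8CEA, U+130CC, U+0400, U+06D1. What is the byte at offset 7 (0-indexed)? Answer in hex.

0xB3

U+10402 → 4-byte form F0 90 90 82 at offsets 0–3.
U+0601 → 2-byte form D8 81 at offsets 4–5.
U+8CEA → 3-byte form E8 B3 AA at offsets 6–8.
Offset 7 falls in char 3's range; it's byte 2 of E8 B3 AA = 0xB3.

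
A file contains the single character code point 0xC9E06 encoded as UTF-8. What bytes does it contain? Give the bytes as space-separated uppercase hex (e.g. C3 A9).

U+C9E06 = 0xC9E06 = 826886 decimal. In range U+10000–U+10FFFF → 4-byte form: 11110xxx 10xxxxxx 10xxxxxx 10xxxxxx.
Binary (21 bits): 011001001111000000110.
Split 3+6+6+6: 011 | 001001 | 111000 | 000110.
Byte 1: 11110011 = 0xF3.
Byte 2: 10001001 = 0x89.
Byte 3: 10111000 = 0xB8.
Byte 4: 10000110 = 0x86.

F3 89 B8 86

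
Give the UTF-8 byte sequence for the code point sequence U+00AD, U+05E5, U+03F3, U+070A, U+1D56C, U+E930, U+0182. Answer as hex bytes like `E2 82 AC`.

C2 AD D7 A5 CF B3 DC 8A F0 9D 95 AC EE A4 B0 C6 82

U+00AD: 2-byte form → C2 AD.
U+05E5: 2-byte form → D7 A5.
U+03F3: 2-byte form → CF B3.
U+070A: 2-byte form → DC 8A.
U+1D56C: 4-byte form → F0 9D 95 AC.
U+E930: 3-byte form → EE A4 B0.
U+0182: 2-byte form → C6 82.
Concatenated (17 bytes): C2 AD D7 A5 CF B3 DC 8A F0 9D 95 AC EE A4 B0 C6 82.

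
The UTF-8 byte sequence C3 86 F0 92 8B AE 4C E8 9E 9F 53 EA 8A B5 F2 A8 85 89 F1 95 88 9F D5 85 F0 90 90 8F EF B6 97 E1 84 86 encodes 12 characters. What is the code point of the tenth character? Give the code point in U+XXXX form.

Offset 0: leading byte 0xC3 = 11000011 → 2-byte char #1 = C3 86.
Offset 2: leading byte 0xF0 = 11110000 → 4-byte char #2 = F0 92 8B AE.
Offset 6: leading byte 0x4C = 01001100 → 1-byte char #3 = 4C.
Offset 7: leading byte 0xE8 = 11101000 → 3-byte char #4 = E8 9E 9F.
Offset 10: leading byte 0x53 = 01010011 → 1-byte char #5 = 53.
Offset 11: leading byte 0xEA = 11101010 → 3-byte char #6 = EA 8A B5.
Offset 14: leading byte 0xF2 = 11110010 → 4-byte char #7 = F2 A8 85 89.
Offset 18: leading byte 0xF1 = 11110001 → 4-byte char #8 = F1 95 88 9F.
Offset 22: leading byte 0xD5 = 11010101 → 2-byte char #9 = D5 85.
Offset 24: leading byte 0xF0 = 11110000 → 4-byte char #10 = F0 90 90 8F.
Leading byte 0xF0 = 11110000 matches 11110xxx → 4-byte sequence.
Byte 1: 0xF0 = 11110000, payload 000 (3 bits).
Byte 2: 0x90 = 10010000 (10xxxxxx ✓), payload 010000.
Byte 3: 0x90 = 10010000 (10xxxxxx ✓), payload 010000.
Byte 4: 0x8F = 10001111 (10xxxxxx ✓), payload 001111.
Concatenate: 000010000010000001111 = 0x1040F (21 bits → U+1040F).

U+1040F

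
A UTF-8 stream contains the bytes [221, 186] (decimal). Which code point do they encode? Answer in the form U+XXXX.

Leading byte 0xDD = 11011101 matches 110xxxxx → 2-byte sequence.
Byte 1: 0xDD = 11011101, payload 11101 (5 bits).
Byte 2: 0xBA = 10111010 (10xxxxxx ✓), payload 111010.
Concatenate: 11101111010 = 0x77A (11 bits → U+077A).

U+077A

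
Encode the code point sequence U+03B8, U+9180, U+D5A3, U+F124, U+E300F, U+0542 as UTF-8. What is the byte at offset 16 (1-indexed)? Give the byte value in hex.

1-indexed offset 16 is 0-indexed offset 15.
U+03B8 → 2-byte form CE B8 at offsets 0–1.
U+9180 → 3-byte form E9 86 80 at offsets 2–4.
U+D5A3 → 3-byte form ED 96 A3 at offsets 5–7.
U+F124 → 3-byte form EF 84 A4 at offsets 8–10.
U+E300F → 4-byte form F3 A3 80 8F at offsets 11–14.
U+0542 → 2-byte form D5 82 at offsets 15–16.
Offset 15 falls in char 6's range; it's byte 1 of D5 82 = 0xD5.

0xD5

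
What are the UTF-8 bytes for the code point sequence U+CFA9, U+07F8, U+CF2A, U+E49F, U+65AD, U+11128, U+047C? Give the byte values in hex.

U+CFA9: 3-byte form → EC BE A9.
U+07F8: 2-byte form → DF B8.
U+CF2A: 3-byte form → EC BC AA.
U+E49F: 3-byte form → EE 92 9F.
U+65AD: 3-byte form → E6 96 AD.
U+11128: 4-byte form → F0 91 84 A8.
U+047C: 2-byte form → D1 BC.
Concatenated (20 bytes): EC BE A9 DF B8 EC BC AA EE 92 9F E6 96 AD F0 91 84 A8 D1 BC.

EC BE A9 DF B8 EC BC AA EE 92 9F E6 96 AD F0 91 84 A8 D1 BC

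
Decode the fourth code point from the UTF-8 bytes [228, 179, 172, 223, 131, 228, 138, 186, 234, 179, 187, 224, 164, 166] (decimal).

Offset 0: leading byte 0xE4 = 11100100 → 3-byte char #1 = E4 B3 AC.
Offset 3: leading byte 0xDF = 11011111 → 2-byte char #2 = DF 83.
Offset 5: leading byte 0xE4 = 11100100 → 3-byte char #3 = E4 8A BA.
Offset 8: leading byte 0xEA = 11101010 → 3-byte char #4 = EA B3 BB.
Leading byte 0xEA = 11101010 matches 1110xxxx → 3-byte sequence.
Byte 1: 0xEA = 11101010, payload 1010 (4 bits).
Byte 2: 0xB3 = 10110011 (10xxxxxx ✓), payload 110011.
Byte 3: 0xBB = 10111011 (10xxxxxx ✓), payload 111011.
Concatenate: 1010110011111011 = 0xACFB (16 bits → U+ACFB).

U+ACFB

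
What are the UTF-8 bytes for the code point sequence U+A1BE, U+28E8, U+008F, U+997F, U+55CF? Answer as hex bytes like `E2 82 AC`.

U+A1BE: 3-byte form → EA 86 BE.
U+28E8: 3-byte form → E2 A3 A8.
U+008F: 2-byte form → C2 8F.
U+997F: 3-byte form → E9 A5 BF.
U+55CF: 3-byte form → E5 97 8F.
Concatenated (14 bytes): EA 86 BE E2 A3 A8 C2 8F E9 A5 BF E5 97 8F.

EA 86 BE E2 A3 A8 C2 8F E9 A5 BF E5 97 8F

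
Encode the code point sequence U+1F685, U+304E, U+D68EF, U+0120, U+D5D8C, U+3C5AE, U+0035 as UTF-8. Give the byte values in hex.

U+1F685: 4-byte form → F0 9F 9A 85.
U+304E: 3-byte form → E3 81 8E.
U+D68EF: 4-byte form → F3 96 A3 AF.
U+0120: 2-byte form → C4 A0.
U+D5D8C: 4-byte form → F3 95 B6 8C.
U+3C5AE: 4-byte form → F0 BC 96 AE.
U+0035: 1-byte form → 35.
Concatenated (22 bytes): F0 9F 9A 85 E3 81 8E F3 96 A3 AF C4 A0 F3 95 B6 8C F0 BC 96 AE 35.

F0 9F 9A 85 E3 81 8E F3 96 A3 AF C4 A0 F3 95 B6 8C F0 BC 96 AE 35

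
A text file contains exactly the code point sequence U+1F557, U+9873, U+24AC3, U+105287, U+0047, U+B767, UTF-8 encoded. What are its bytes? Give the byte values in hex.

U+1F557: 4-byte form → F0 9F 95 97.
U+9873: 3-byte form → E9 A1 B3.
U+24AC3: 4-byte form → F0 A4 AB 83.
U+105287: 4-byte form → F4 85 8A 87.
U+0047: 1-byte form → 47.
U+B767: 3-byte form → EB 9D A7.
Concatenated (19 bytes): F0 9F 95 97 E9 A1 B3 F0 A4 AB 83 F4 85 8A 87 47 EB 9D A7.

F0 9F 95 97 E9 A1 B3 F0 A4 AB 83 F4 85 8A 87 47 EB 9D A7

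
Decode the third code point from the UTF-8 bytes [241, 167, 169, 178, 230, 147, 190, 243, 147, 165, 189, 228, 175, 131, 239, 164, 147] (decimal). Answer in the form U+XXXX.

Offset 0: leading byte 0xF1 = 11110001 → 4-byte char #1 = F1 A7 A9 B2.
Offset 4: leading byte 0xE6 = 11100110 → 3-byte char #2 = E6 93 BE.
Offset 7: leading byte 0xF3 = 11110011 → 4-byte char #3 = F3 93 A5 BD.
Leading byte 0xF3 = 11110011 matches 11110xxx → 4-byte sequence.
Byte 1: 0xF3 = 11110011, payload 011 (3 bits).
Byte 2: 0x93 = 10010011 (10xxxxxx ✓), payload 010011.
Byte 3: 0xA5 = 10100101 (10xxxxxx ✓), payload 100101.
Byte 4: 0xBD = 10111101 (10xxxxxx ✓), payload 111101.
Concatenate: 011010011100101111101 = 0xD397D (21 bits → U+D397D).

U+D397D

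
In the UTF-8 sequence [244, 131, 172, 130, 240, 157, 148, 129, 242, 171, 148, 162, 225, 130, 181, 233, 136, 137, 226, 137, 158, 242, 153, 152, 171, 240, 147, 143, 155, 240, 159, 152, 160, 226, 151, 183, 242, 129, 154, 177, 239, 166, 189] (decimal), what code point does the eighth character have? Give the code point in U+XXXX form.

U+133DB

Offset 0: leading byte 0xF4 = 11110100 → 4-byte char #1 = F4 83 AC 82.
Offset 4: leading byte 0xF0 = 11110000 → 4-byte char #2 = F0 9D 94 81.
Offset 8: leading byte 0xF2 = 11110010 → 4-byte char #3 = F2 AB 94 A2.
Offset 12: leading byte 0xE1 = 11100001 → 3-byte char #4 = E1 82 B5.
Offset 15: leading byte 0xE9 = 11101001 → 3-byte char #5 = E9 88 89.
Offset 18: leading byte 0xE2 = 11100010 → 3-byte char #6 = E2 89 9E.
Offset 21: leading byte 0xF2 = 11110010 → 4-byte char #7 = F2 99 98 AB.
Offset 25: leading byte 0xF0 = 11110000 → 4-byte char #8 = F0 93 8F 9B.
Leading byte 0xF0 = 11110000 matches 11110xxx → 4-byte sequence.
Byte 1: 0xF0 = 11110000, payload 000 (3 bits).
Byte 2: 0x93 = 10010011 (10xxxxxx ✓), payload 010011.
Byte 3: 0x8F = 10001111 (10xxxxxx ✓), payload 001111.
Byte 4: 0x9B = 10011011 (10xxxxxx ✓), payload 011011.
Concatenate: 000010011001111011011 = 0x133DB (21 bits → U+133DB).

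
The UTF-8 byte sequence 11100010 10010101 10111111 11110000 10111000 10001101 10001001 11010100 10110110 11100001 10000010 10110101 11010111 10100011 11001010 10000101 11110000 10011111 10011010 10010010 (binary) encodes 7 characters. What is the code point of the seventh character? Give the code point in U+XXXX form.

Offset 0: leading byte 0xE2 = 11100010 → 3-byte char #1 = E2 95 BF.
Offset 3: leading byte 0xF0 = 11110000 → 4-byte char #2 = F0 B8 8D 89.
Offset 7: leading byte 0xD4 = 11010100 → 2-byte char #3 = D4 B6.
Offset 9: leading byte 0xE1 = 11100001 → 3-byte char #4 = E1 82 B5.
Offset 12: leading byte 0xD7 = 11010111 → 2-byte char #5 = D7 A3.
Offset 14: leading byte 0xCA = 11001010 → 2-byte char #6 = CA 85.
Offset 16: leading byte 0xF0 = 11110000 → 4-byte char #7 = F0 9F 9A 92.
Leading byte 0xF0 = 11110000 matches 11110xxx → 4-byte sequence.
Byte 1: 0xF0 = 11110000, payload 000 (3 bits).
Byte 2: 0x9F = 10011111 (10xxxxxx ✓), payload 011111.
Byte 3: 0x9A = 10011010 (10xxxxxx ✓), payload 011010.
Byte 4: 0x92 = 10010010 (10xxxxxx ✓), payload 010010.
Concatenate: 000011111011010010010 = 0x1F692 (21 bits → U+1F692).

U+1F692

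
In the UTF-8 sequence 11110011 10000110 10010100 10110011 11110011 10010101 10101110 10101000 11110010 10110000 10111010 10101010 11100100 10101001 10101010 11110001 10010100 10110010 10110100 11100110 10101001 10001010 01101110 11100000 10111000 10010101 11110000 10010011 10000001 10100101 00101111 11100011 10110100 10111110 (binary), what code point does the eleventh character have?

U+3D3E

Offset 0: leading byte 0xF3 = 11110011 → 4-byte char #1 = F3 86 94 B3.
Offset 4: leading byte 0xF3 = 11110011 → 4-byte char #2 = F3 95 AE A8.
Offset 8: leading byte 0xF2 = 11110010 → 4-byte char #3 = F2 B0 BA AA.
Offset 12: leading byte 0xE4 = 11100100 → 3-byte char #4 = E4 A9 AA.
Offset 15: leading byte 0xF1 = 11110001 → 4-byte char #5 = F1 94 B2 B4.
Offset 19: leading byte 0xE6 = 11100110 → 3-byte char #6 = E6 A9 8A.
Offset 22: leading byte 0x6E = 01101110 → 1-byte char #7 = 6E.
Offset 23: leading byte 0xE0 = 11100000 → 3-byte char #8 = E0 B8 95.
Offset 26: leading byte 0xF0 = 11110000 → 4-byte char #9 = F0 93 81 A5.
Offset 30: leading byte 0x2F = 00101111 → 1-byte char #10 = 2F.
Offset 31: leading byte 0xE3 = 11100011 → 3-byte char #11 = E3 B4 BE.
Leading byte 0xE3 = 11100011 matches 1110xxxx → 3-byte sequence.
Byte 1: 0xE3 = 11100011, payload 0011 (4 bits).
Byte 2: 0xB4 = 10110100 (10xxxxxx ✓), payload 110100.
Byte 3: 0xBE = 10111110 (10xxxxxx ✓), payload 111110.
Concatenate: 0011110100111110 = 0x3D3E (16 bits → U+3D3E).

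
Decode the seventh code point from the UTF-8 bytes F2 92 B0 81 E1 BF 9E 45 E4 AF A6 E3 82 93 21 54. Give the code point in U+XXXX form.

Offset 0: leading byte 0xF2 = 11110010 → 4-byte char #1 = F2 92 B0 81.
Offset 4: leading byte 0xE1 = 11100001 → 3-byte char #2 = E1 BF 9E.
Offset 7: leading byte 0x45 = 01000101 → 1-byte char #3 = 45.
Offset 8: leading byte 0xE4 = 11100100 → 3-byte char #4 = E4 AF A6.
Offset 11: leading byte 0xE3 = 11100011 → 3-byte char #5 = E3 82 93.
Offset 14: leading byte 0x21 = 00100001 → 1-byte char #6 = 21.
Offset 15: leading byte 0x54 = 01010100 → 1-byte char #7 = 54.
Leading byte 0x54 = 01010100 matches 0xxxxxxx → 1-byte sequence.
Byte 1: 0x54 = 01010100, payload 1010100 (7 bits).
Concatenate: 1010100 = 0x54 (7 bits → U+0054).

U+0054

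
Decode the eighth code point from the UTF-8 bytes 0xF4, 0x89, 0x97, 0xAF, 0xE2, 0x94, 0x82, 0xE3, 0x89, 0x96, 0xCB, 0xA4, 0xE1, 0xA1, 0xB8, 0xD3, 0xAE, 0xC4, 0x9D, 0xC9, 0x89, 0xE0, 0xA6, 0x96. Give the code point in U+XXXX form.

Offset 0: leading byte 0xF4 = 11110100 → 4-byte char #1 = F4 89 97 AF.
Offset 4: leading byte 0xE2 = 11100010 → 3-byte char #2 = E2 94 82.
Offset 7: leading byte 0xE3 = 11100011 → 3-byte char #3 = E3 89 96.
Offset 10: leading byte 0xCB = 11001011 → 2-byte char #4 = CB A4.
Offset 12: leading byte 0xE1 = 11100001 → 3-byte char #5 = E1 A1 B8.
Offset 15: leading byte 0xD3 = 11010011 → 2-byte char #6 = D3 AE.
Offset 17: leading byte 0xC4 = 11000100 → 2-byte char #7 = C4 9D.
Offset 19: leading byte 0xC9 = 11001001 → 2-byte char #8 = C9 89.
Leading byte 0xC9 = 11001001 matches 110xxxxx → 2-byte sequence.
Byte 1: 0xC9 = 11001001, payload 01001 (5 bits).
Byte 2: 0x89 = 10001001 (10xxxxxx ✓), payload 001001.
Concatenate: 01001001001 = 0x249 (11 bits → U+0249).

U+0249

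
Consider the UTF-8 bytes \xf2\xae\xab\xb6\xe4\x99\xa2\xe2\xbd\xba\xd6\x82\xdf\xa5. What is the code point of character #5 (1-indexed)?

Offset 0: leading byte 0xF2 = 11110010 → 4-byte char #1 = F2 AE AB B6.
Offset 4: leading byte 0xE4 = 11100100 → 3-byte char #2 = E4 99 A2.
Offset 7: leading byte 0xE2 = 11100010 → 3-byte char #3 = E2 BD BA.
Offset 10: leading byte 0xD6 = 11010110 → 2-byte char #4 = D6 82.
Offset 12: leading byte 0xDF = 11011111 → 2-byte char #5 = DF A5.
Leading byte 0xDF = 11011111 matches 110xxxxx → 2-byte sequence.
Byte 1: 0xDF = 11011111, payload 11111 (5 bits).
Byte 2: 0xA5 = 10100101 (10xxxxxx ✓), payload 100101.
Concatenate: 11111100101 = 0x7E5 (11 bits → U+07E5).

U+07E5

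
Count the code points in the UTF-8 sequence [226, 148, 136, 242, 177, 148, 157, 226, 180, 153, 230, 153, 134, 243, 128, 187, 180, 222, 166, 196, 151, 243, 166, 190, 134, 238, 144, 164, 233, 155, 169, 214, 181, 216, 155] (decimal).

Byte at offset 0: 0xE2 = 11100010 → 3-byte char (#1). Advance 3.
Byte at offset 3: 0xF2 = 11110010 → 4-byte char (#2). Advance 4.
Byte at offset 7: 0xE2 = 11100010 → 3-byte char (#3). Advance 3.
Byte at offset 10: 0xE6 = 11100110 → 3-byte char (#4). Advance 3.
Byte at offset 13: 0xF3 = 11110011 → 4-byte char (#5). Advance 4.
Byte at offset 17: 0xDE = 11011110 → 2-byte char (#6). Advance 2.
Byte at offset 19: 0xC4 = 11000100 → 2-byte char (#7). Advance 2.
Byte at offset 21: 0xF3 = 11110011 → 4-byte char (#8). Advance 4.
Byte at offset 25: 0xEE = 11101110 → 3-byte char (#9). Advance 3.
Byte at offset 28: 0xE9 = 11101001 → 3-byte char (#10). Advance 3.
Byte at offset 31: 0xD6 = 11010110 → 2-byte char (#11). Advance 2.
Byte at offset 33: 0xD8 = 11011000 → 2-byte char (#12). Advance 2.
Reached end at offset 35 after 12 code points.

12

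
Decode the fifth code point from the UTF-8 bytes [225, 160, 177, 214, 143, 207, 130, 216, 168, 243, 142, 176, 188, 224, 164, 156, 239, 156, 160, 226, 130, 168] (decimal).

Offset 0: leading byte 0xE1 = 11100001 → 3-byte char #1 = E1 A0 B1.
Offset 3: leading byte 0xD6 = 11010110 → 2-byte char #2 = D6 8F.
Offset 5: leading byte 0xCF = 11001111 → 2-byte char #3 = CF 82.
Offset 7: leading byte 0xD8 = 11011000 → 2-byte char #4 = D8 A8.
Offset 9: leading byte 0xF3 = 11110011 → 4-byte char #5 = F3 8E B0 BC.
Leading byte 0xF3 = 11110011 matches 11110xxx → 4-byte sequence.
Byte 1: 0xF3 = 11110011, payload 011 (3 bits).
Byte 2: 0x8E = 10001110 (10xxxxxx ✓), payload 001110.
Byte 3: 0xB0 = 10110000 (10xxxxxx ✓), payload 110000.
Byte 4: 0xBC = 10111100 (10xxxxxx ✓), payload 111100.
Concatenate: 011001110110000111100 = 0xCEC3C (21 bits → U+CEC3C).

U+CEC3C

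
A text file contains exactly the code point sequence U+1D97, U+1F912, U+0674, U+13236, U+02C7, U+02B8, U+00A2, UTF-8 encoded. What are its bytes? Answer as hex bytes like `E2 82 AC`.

E1 B6 97 F0 9F A4 92 D9 B4 F0 93 88 B6 CB 87 CA B8 C2 A2

U+1D97: 3-byte form → E1 B6 97.
U+1F912: 4-byte form → F0 9F A4 92.
U+0674: 2-byte form → D9 B4.
U+13236: 4-byte form → F0 93 88 B6.
U+02C7: 2-byte form → CB 87.
U+02B8: 2-byte form → CA B8.
U+00A2: 2-byte form → C2 A2.
Concatenated (19 bytes): E1 B6 97 F0 9F A4 92 D9 B4 F0 93 88 B6 CB 87 CA B8 C2 A2.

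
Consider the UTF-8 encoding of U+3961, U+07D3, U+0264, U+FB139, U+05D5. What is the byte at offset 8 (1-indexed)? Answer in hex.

1-indexed offset 8 is 0-indexed offset 7.
U+3961 → 3-byte form E3 A5 A1 at offsets 0–2.
U+07D3 → 2-byte form DF 93 at offsets 3–4.
U+0264 → 2-byte form C9 A4 at offsets 5–6.
U+FB139 → 4-byte form F3 BB 84 B9 at offsets 7–10.
Offset 7 falls in char 4's range; it's byte 1 of F3 BB 84 B9 = 0xF3.

0xF3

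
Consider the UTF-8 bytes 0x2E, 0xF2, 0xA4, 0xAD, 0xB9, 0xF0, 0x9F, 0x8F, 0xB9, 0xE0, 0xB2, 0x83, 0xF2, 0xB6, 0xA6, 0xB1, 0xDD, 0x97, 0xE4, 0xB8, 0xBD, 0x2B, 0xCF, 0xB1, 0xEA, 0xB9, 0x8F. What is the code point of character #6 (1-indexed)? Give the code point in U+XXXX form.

Offset 0: leading byte 0x2E = 00101110 → 1-byte char #1 = 2E.
Offset 1: leading byte 0xF2 = 11110010 → 4-byte char #2 = F2 A4 AD B9.
Offset 5: leading byte 0xF0 = 11110000 → 4-byte char #3 = F0 9F 8F B9.
Offset 9: leading byte 0xE0 = 11100000 → 3-byte char #4 = E0 B2 83.
Offset 12: leading byte 0xF2 = 11110010 → 4-byte char #5 = F2 B6 A6 B1.
Offset 16: leading byte 0xDD = 11011101 → 2-byte char #6 = DD 97.
Leading byte 0xDD = 11011101 matches 110xxxxx → 2-byte sequence.
Byte 1: 0xDD = 11011101, payload 11101 (5 bits).
Byte 2: 0x97 = 10010111 (10xxxxxx ✓), payload 010111.
Concatenate: 11101010111 = 0x757 (11 bits → U+0757).

U+0757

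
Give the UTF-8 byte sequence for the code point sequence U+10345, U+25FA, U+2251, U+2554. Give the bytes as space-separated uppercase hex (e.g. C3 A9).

U+10345: 4-byte form → F0 90 8D 85.
U+25FA: 3-byte form → E2 97 BA.
U+2251: 3-byte form → E2 89 91.
U+2554: 3-byte form → E2 95 94.
Concatenated (13 bytes): F0 90 8D 85 E2 97 BA E2 89 91 E2 95 94.

F0 90 8D 85 E2 97 BA E2 89 91 E2 95 94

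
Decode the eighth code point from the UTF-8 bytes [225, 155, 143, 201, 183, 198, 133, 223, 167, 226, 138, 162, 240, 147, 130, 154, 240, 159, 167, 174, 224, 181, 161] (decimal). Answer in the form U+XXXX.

U+0D61

Offset 0: leading byte 0xE1 = 11100001 → 3-byte char #1 = E1 9B 8F.
Offset 3: leading byte 0xC9 = 11001001 → 2-byte char #2 = C9 B7.
Offset 5: leading byte 0xC6 = 11000110 → 2-byte char #3 = C6 85.
Offset 7: leading byte 0xDF = 11011111 → 2-byte char #4 = DF A7.
Offset 9: leading byte 0xE2 = 11100010 → 3-byte char #5 = E2 8A A2.
Offset 12: leading byte 0xF0 = 11110000 → 4-byte char #6 = F0 93 82 9A.
Offset 16: leading byte 0xF0 = 11110000 → 4-byte char #7 = F0 9F A7 AE.
Offset 20: leading byte 0xE0 = 11100000 → 3-byte char #8 = E0 B5 A1.
Leading byte 0xE0 = 11100000 matches 1110xxxx → 3-byte sequence.
Byte 1: 0xE0 = 11100000, payload 0000 (4 bits).
Byte 2: 0xB5 = 10110101 (10xxxxxx ✓), payload 110101.
Byte 3: 0xA1 = 10100001 (10xxxxxx ✓), payload 100001.
Concatenate: 0000110101100001 = 0xD61 (16 bits → U+0D61).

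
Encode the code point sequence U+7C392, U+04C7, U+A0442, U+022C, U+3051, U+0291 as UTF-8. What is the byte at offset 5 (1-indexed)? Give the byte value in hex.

1-indexed offset 5 is 0-indexed offset 4.
U+7C392 → 4-byte form F1 BC 8E 92 at offsets 0–3.
U+04C7 → 2-byte form D3 87 at offsets 4–5.
Offset 4 falls in char 2's range; it's byte 1 of D3 87 = 0xD3.

0xD3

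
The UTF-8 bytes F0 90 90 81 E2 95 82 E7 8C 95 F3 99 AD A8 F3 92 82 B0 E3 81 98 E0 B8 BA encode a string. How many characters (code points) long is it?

Byte at offset 0: 0xF0 = 11110000 → 4-byte char (#1). Advance 4.
Byte at offset 4: 0xE2 = 11100010 → 3-byte char (#2). Advance 3.
Byte at offset 7: 0xE7 = 11100111 → 3-byte char (#3). Advance 3.
Byte at offset 10: 0xF3 = 11110011 → 4-byte char (#4). Advance 4.
Byte at offset 14: 0xF3 = 11110011 → 4-byte char (#5). Advance 4.
Byte at offset 18: 0xE3 = 11100011 → 3-byte char (#6). Advance 3.
Byte at offset 21: 0xE0 = 11100000 → 3-byte char (#7). Advance 3.
Reached end at offset 24 after 7 code points.

7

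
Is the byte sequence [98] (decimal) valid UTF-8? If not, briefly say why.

Leading byte 0x62 = 01100010 → 1-byte form.

valid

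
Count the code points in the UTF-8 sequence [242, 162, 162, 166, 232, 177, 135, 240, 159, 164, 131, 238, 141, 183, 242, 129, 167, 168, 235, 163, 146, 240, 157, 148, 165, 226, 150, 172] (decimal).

Byte at offset 0: 0xF2 = 11110010 → 4-byte char (#1). Advance 4.
Byte at offset 4: 0xE8 = 11101000 → 3-byte char (#2). Advance 3.
Byte at offset 7: 0xF0 = 11110000 → 4-byte char (#3). Advance 4.
Byte at offset 11: 0xEE = 11101110 → 3-byte char (#4). Advance 3.
Byte at offset 14: 0xF2 = 11110010 → 4-byte char (#5). Advance 4.
Byte at offset 18: 0xEB = 11101011 → 3-byte char (#6). Advance 3.
Byte at offset 21: 0xF0 = 11110000 → 4-byte char (#7). Advance 4.
Byte at offset 25: 0xE2 = 11100010 → 3-byte char (#8). Advance 3.
Reached end at offset 28 after 8 code points.

8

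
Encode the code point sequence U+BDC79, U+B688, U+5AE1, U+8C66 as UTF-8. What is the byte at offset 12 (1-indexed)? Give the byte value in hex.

0xB1

1-indexed offset 12 is 0-indexed offset 11.
U+BDC79 → 4-byte form F2 BD B1 B9 at offsets 0–3.
U+B688 → 3-byte form EB 9A 88 at offsets 4–6.
U+5AE1 → 3-byte form E5 AB A1 at offsets 7–9.
U+8C66 → 3-byte form E8 B1 A6 at offsets 10–12.
Offset 11 falls in char 4's range; it's byte 2 of E8 B1 A6 = 0xB1.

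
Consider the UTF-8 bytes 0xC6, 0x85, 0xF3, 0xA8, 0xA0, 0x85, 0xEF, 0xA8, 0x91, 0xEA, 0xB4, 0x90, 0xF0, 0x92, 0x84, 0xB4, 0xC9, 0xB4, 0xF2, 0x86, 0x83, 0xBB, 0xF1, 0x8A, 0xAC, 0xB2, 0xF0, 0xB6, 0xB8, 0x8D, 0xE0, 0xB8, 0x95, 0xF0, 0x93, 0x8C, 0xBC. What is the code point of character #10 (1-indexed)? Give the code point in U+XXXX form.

U+0E15

Offset 0: leading byte 0xC6 = 11000110 → 2-byte char #1 = C6 85.
Offset 2: leading byte 0xF3 = 11110011 → 4-byte char #2 = F3 A8 A0 85.
Offset 6: leading byte 0xEF = 11101111 → 3-byte char #3 = EF A8 91.
Offset 9: leading byte 0xEA = 11101010 → 3-byte char #4 = EA B4 90.
Offset 12: leading byte 0xF0 = 11110000 → 4-byte char #5 = F0 92 84 B4.
Offset 16: leading byte 0xC9 = 11001001 → 2-byte char #6 = C9 B4.
Offset 18: leading byte 0xF2 = 11110010 → 4-byte char #7 = F2 86 83 BB.
Offset 22: leading byte 0xF1 = 11110001 → 4-byte char #8 = F1 8A AC B2.
Offset 26: leading byte 0xF0 = 11110000 → 4-byte char #9 = F0 B6 B8 8D.
Offset 30: leading byte 0xE0 = 11100000 → 3-byte char #10 = E0 B8 95.
Leading byte 0xE0 = 11100000 matches 1110xxxx → 3-byte sequence.
Byte 1: 0xE0 = 11100000, payload 0000 (4 bits).
Byte 2: 0xB8 = 10111000 (10xxxxxx ✓), payload 111000.
Byte 3: 0x95 = 10010101 (10xxxxxx ✓), payload 010101.
Concatenate: 0000111000010101 = 0xE15 (16 bits → U+0E15).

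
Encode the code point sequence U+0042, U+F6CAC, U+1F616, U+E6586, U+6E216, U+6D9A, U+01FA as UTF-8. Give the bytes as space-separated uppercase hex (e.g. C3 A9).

U+0042: 1-byte form → 42.
U+F6CAC: 4-byte form → F3 B6 B2 AC.
U+1F616: 4-byte form → F0 9F 98 96.
U+E6586: 4-byte form → F3 A6 96 86.
U+6E216: 4-byte form → F1 AE 88 96.
U+6D9A: 3-byte form → E6 B6 9A.
U+01FA: 2-byte form → C7 BA.
Concatenated (22 bytes): 42 F3 B6 B2 AC F0 9F 98 96 F3 A6 96 86 F1 AE 88 96 E6 B6 9A C7 BA.

42 F3 B6 B2 AC F0 9F 98 96 F3 A6 96 86 F1 AE 88 96 E6 B6 9A C7 BA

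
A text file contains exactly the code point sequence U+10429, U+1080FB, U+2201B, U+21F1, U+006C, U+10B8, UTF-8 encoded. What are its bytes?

U+10429: 4-byte form → F0 90 90 A9.
U+1080FB: 4-byte form → F4 88 83 BB.
U+2201B: 4-byte form → F0 A2 80 9B.
U+21F1: 3-byte form → E2 87 B1.
U+006C: 1-byte form → 6C.
U+10B8: 3-byte form → E1 82 B8.
Concatenated (19 bytes): F0 90 90 A9 F4 88 83 BB F0 A2 80 9B E2 87 B1 6C E1 82 B8.

F0 90 90 A9 F4 88 83 BB F0 A2 80 9B E2 87 B1 6C E1 82 B8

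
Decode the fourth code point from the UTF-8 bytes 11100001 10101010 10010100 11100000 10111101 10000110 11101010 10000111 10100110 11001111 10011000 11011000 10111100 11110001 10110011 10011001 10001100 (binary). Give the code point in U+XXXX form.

Offset 0: leading byte 0xE1 = 11100001 → 3-byte char #1 = E1 AA 94.
Offset 3: leading byte 0xE0 = 11100000 → 3-byte char #2 = E0 BD 86.
Offset 6: leading byte 0xEA = 11101010 → 3-byte char #3 = EA 87 A6.
Offset 9: leading byte 0xCF = 11001111 → 2-byte char #4 = CF 98.
Leading byte 0xCF = 11001111 matches 110xxxxx → 2-byte sequence.
Byte 1: 0xCF = 11001111, payload 01111 (5 bits).
Byte 2: 0x98 = 10011000 (10xxxxxx ✓), payload 011000.
Concatenate: 01111011000 = 0x3D8 (11 bits → U+03D8).

U+03D8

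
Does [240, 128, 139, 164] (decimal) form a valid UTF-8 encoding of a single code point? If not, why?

invalid (overlong encoding)

Leading byte 0xF0 = 11110000 → 4-byte form.
Continuation bytes all match 10xxxxxx. Payload decodes to 0x2E4.
But 0x2E4 < 0x10000, the minimum for a 4-byte sequence — this is an overlong encoding.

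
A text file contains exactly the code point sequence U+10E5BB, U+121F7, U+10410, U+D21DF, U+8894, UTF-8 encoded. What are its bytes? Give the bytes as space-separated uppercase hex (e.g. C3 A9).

U+10E5BB: 4-byte form → F4 8E 96 BB.
U+121F7: 4-byte form → F0 92 87 B7.
U+10410: 4-byte form → F0 90 90 90.
U+D21DF: 4-byte form → F3 92 87 9F.
U+8894: 3-byte form → E8 A2 94.
Concatenated (19 bytes): F4 8E 96 BB F0 92 87 B7 F0 90 90 90 F3 92 87 9F E8 A2 94.

F4 8E 96 BB F0 92 87 B7 F0 90 90 90 F3 92 87 9F E8 A2 94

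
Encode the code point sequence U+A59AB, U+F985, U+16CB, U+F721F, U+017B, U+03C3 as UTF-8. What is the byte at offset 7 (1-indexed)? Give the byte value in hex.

1-indexed offset 7 is 0-indexed offset 6.
U+A59AB → 4-byte form F2 A5 A6 AB at offsets 0–3.
U+F985 → 3-byte form EF A6 85 at offsets 4–6.
Offset 6 falls in char 2's range; it's byte 3 of EF A6 85 = 0x85.

0x85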